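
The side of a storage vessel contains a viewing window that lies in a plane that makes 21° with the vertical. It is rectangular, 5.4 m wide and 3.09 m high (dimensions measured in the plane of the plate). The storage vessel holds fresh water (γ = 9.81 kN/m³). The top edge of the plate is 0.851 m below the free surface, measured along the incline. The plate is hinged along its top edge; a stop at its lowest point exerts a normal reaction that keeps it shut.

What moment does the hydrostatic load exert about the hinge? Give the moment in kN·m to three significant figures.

M ≈ 687 kN·m

γ = 9.81 kN/m³.
The plate makes 21° with the vertical, i.e. θ = 90° − 21° = 69° to the horizontal. Measuring y along the incline from the free-surface line, vertical depth h = y·sinθ with sinθ = 0.933580.
The centroid lies 3.09/2 = 1.545 m below the top edge, so y_c = 0.851 + 1.545 = 2.396 m and h_c = 2.396 × 0.933580 = 2.23686 m.
A = 5.4 × 3.09 = 16.686 m².
Resultant F = γ·h_c·A = 9.81 × 2.23686 × 16.686 = 366.151 kN.
I_c = b·h³/12 = 5.4 × 3.09³/12 = 13.2766 m⁴.
Centre of pressure: y_p = y_c + I_c/(y_c·A) = 2.396 + 13.2766/(2.396 × 16.686) = 2.396 + 0.332084 = 2.72808 m along the plane.
The resultant acts 1.545 + 0.332084 = 1.87708 m (along the plate) below the hinge at the top edge, so the moment about the hinge is M = F × 1.87708 = 366.151 × 1.87708 = 687.295 kN·m.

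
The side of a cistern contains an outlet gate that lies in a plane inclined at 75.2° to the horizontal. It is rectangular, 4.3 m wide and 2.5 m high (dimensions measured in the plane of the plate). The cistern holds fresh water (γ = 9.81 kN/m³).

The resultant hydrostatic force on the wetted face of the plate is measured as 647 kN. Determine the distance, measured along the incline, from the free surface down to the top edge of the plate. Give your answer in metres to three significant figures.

γ = 9.81 kN/m³.
A = 4.3 × 2.5 = 10.75 m².
From F = γ·h_c·A, the centroid depth is h_c = 647/(9.81 × 10.75) = 6.13517 m.
Let θ = 75.2° be the plate's angle to the horizontal; measure y along the incline from where the plane meets the free surface. Vertical depth h = y·sinθ with sinθ = 0.966823.
Along the incline, y_c = h_c/sinθ = 6.13517/0.966823 = 6.3457 m.
The centroid lies 2.5/2 = 1.25 m below the top edge, so the top edge sits at y_top = 6.3457 − 1.25 = 5.0957 m along the incline.

y_top ≈ 5.10 m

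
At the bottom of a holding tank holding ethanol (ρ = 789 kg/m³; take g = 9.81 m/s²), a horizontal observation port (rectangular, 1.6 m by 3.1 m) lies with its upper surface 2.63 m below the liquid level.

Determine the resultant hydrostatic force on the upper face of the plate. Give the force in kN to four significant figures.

γ = ρg = 789 × 9.81 / 1000 = 7.74009 kN/m³.
The plate is horizontal, so pressure is uniform at p = γ·h = 7.74009 × 2.63 = 20.3564 kN/m².
A = 1.6 × 3.1 = 4.96 m².
F = p·A = 20.3564 × 4.96 = 100.968 kN.

F ≈ 101.0 kN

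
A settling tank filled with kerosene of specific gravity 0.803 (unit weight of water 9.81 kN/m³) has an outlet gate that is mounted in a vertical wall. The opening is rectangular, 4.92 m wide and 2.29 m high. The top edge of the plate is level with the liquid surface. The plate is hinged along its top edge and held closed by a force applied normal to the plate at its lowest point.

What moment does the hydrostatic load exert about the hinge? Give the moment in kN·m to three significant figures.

M ≈ 155 kN·m

γ = 0.803 × 9.81 = 7.87743 kN/m³.
The centroid lies 2.29/2 = 1.145 m below the top edge, so the centroid depth is h_c = 1.145 m.
A = 4.92 × 2.29 = 11.2668 m².
Resultant F = γ·h_c·A = 7.87743 × 1.145 × 11.2668 = 101.623 kN.
I_c = b·h³/12 = 4.92 × 2.29³/12 = 4.92369 m⁴.
Centre of pressure: y_p = y_c + I_c/(y_c·A) = 1.145 + 4.92369/(1.145 × 11.2668) = 1.145 + 0.381667 = 1.52667 m along the plane.
The resultant acts 1.145 + 0.381667 = 1.52667 m (along the plate) below the hinge at the top edge, so the moment about the hinge is M = F × 1.52667 = 101.623 × 1.52667 = 155.145 kN·m.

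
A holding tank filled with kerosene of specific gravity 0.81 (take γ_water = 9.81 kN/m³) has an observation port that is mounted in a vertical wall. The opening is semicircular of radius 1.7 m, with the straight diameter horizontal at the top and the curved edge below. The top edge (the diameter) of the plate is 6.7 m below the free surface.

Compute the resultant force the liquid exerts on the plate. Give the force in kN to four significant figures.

F ≈ 267.7 kN

γ = 0.81 × 9.81 = 7.9461 kN/m³.
The centroid of a semicircle lies 4r/(3π) = 0.721502 m from the diameter, here below the top edge, so the centroid depth is h_c = 6.7 + 0.721502 = 7.4215 m.
A = πr²/2 = π × 1.7²/2 = 4.5396 m².
Resultant F = γ·h_c·A = 7.9461 × 7.4215 × 4.5396 = 267.709 kN.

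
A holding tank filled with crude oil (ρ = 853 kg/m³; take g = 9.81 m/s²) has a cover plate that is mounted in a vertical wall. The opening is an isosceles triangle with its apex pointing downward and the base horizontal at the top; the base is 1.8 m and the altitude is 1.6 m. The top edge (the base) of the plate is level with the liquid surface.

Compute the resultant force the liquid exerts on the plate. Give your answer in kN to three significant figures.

F ≈ 6.43 kN

γ = ρg = 853 × 9.81 / 1000 = 8.36793 kN/m³.
With the apex down, the centroid sits h/3 = 1.6/3 = 0.533333 m below the base (the top edge), so the centroid depth is h_c = 0.533333 m.
A = ½ × 1.8 × 1.6 = 1.44 m².
Resultant F = γ·h_c·A = 8.36793 × 0.533333 × 1.44 = 6.42657 kN.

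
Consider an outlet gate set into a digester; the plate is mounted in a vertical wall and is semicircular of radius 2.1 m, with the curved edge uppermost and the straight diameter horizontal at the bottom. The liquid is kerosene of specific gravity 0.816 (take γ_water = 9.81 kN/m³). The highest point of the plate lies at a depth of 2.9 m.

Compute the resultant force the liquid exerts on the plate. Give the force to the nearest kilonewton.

F ≈ 228 kN

γ = 0.816 × 9.81 = 8.00496 kN/m³.
The centroid lies 4r/(3π) = 0.891268 m above the diameter, so r − 4r/(3π) = 2.1 − 0.891268 = 1.20873 m below the topmost point, so the centroid depth is h_c = 2.9 + 1.20873 = 4.10873 m.
A = πr²/2 = π × 2.1²/2 = 6.92721 m².
Resultant F = γ·h_c·A = 8.00496 × 4.10873 × 6.92721 = 227.837 kN.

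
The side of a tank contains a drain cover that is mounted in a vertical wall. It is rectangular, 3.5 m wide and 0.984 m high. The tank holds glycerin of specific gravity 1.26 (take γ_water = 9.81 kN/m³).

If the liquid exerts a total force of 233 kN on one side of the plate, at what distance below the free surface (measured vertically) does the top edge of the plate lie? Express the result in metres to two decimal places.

γ = 1.26 × 9.81 = 12.3606 kN/m³.
A = 3.5 × 0.984 = 3.444 m².
From F = γ·h_c·A, the centroid depth is h_c = 233/(12.3606 × 3.444) = 5.47335 m.
The centroid lies 0.984/2 = 0.492 m below the top edge, so the top edge sits at h_top = 5.47335 − 0.492 = 4.98135 m below the surface.

d_top ≈ 4.98 m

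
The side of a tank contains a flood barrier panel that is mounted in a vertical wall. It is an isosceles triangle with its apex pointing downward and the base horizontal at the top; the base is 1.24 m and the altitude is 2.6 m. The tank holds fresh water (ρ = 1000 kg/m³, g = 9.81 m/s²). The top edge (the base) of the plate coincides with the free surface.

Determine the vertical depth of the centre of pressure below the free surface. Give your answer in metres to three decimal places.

γ = ρg = 1000 × 9.81 = 9810 N/m³ = 9.81 kN/m³.
With the apex down, the centroid sits h/3 = 2.6/3 = 0.866667 m below the base (the top edge), so the centroid depth is h_c = 0.866667 m.
A = ½ × 1.24 × 2.6 = 1.612 m².
Resultant F = γ·h_c·A = 9.81 × 0.866667 × 1.612 = 13.7052 kN.
I_c = b·h³/36 = 1.24 × 2.6³/36 = 0.605396 m⁴.
Centre of pressure: y_p = y_c + I_c/(y_c·A) = 0.866667 + 0.605396/(0.866667 × 1.612) = 0.866667 + 0.433333 = 1.3 m along the plane.

h_p = 1.300 m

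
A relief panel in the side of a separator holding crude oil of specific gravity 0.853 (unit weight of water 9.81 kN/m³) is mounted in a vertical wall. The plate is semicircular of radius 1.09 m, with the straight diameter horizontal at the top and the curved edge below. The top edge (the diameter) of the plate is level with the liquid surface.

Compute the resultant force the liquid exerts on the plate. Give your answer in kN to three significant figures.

γ = 0.853 × 9.81 = 8.36793 kN/m³.
The centroid of a semicircle lies 4r/(3π) = 0.46261 m from the diameter, here below the top edge, so the centroid depth is h_c = 0.46261 m.
A = πr²/2 = π × 1.09²/2 = 1.86626 m².
Resultant F = γ·h_c·A = 8.36793 × 0.46261 × 1.86626 = 7.22446 kN.

F ≈ 7.22 kN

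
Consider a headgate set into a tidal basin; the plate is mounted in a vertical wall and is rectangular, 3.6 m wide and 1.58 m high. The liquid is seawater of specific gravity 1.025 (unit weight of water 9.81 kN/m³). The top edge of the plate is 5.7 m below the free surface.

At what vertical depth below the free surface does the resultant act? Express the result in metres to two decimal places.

h_p = 6.52 m

γ = 1.025 × 9.81 = 10.05525 kN/m³.
The centroid lies 1.58/2 = 0.79 m below the top edge, so the centroid depth is h_c = 5.7 + 0.79 = 6.49 m.
A = 3.6 × 1.58 = 5.688 m².
Resultant F = γ·h_c·A = 10.05525 × 6.49 × 5.688 = 371.191 kN.
I_c = b·h³/12 = 3.6 × 1.58³/12 = 1.18329 m⁴.
Centre of pressure: y_p = y_c + I_c/(y_c·A) = 6.49 + 1.18329/(6.49 × 5.688) = 6.49 + 0.0320543 = 6.52205 m along the plane.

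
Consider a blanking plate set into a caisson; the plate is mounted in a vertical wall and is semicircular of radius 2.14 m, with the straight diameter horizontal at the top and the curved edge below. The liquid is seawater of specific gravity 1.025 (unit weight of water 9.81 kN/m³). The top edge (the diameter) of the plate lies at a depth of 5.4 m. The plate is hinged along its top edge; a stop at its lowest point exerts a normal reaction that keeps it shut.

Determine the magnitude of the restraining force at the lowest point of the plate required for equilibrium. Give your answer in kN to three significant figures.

γ = 1.025 × 9.81 = 10.05525 kN/m³.
The centroid of a semicircle lies 4r/(3π) = 0.908244 m from the diameter, here below the top edge, so the centroid depth is h_c = 5.4 + 0.908244 = 6.30824 m.
A = πr²/2 = π × 2.14²/2 = 7.19362 m².
Resultant F = γ·h_c·A = 10.05525 × 6.30824 × 7.19362 = 456.298 kN.
I_c = (π/8 − 8/(9π))·r⁴ = 0.109757 × 2.14⁴ = 2.3019 m⁴.
Centre of pressure: y_p = y_c + I_c/(y_c·A) = 6.30824 + 2.3019/(6.30824 × 7.19362) = 6.30824 + 0.050726 = 6.35897 m along the plane.
The resultant acts 0.908244 + 0.050726 = 0.95897 m (along the plate) below the hinge at the top edge, so the moment about the hinge is M = F × 0.95897 = 456.298 × 0.95897 = 437.576 kN·m.
A normal force at the bottom, 2.14 m from the hinge, must supply this moment: P = 437.576/2.14 = 204.475 kN.

P ≈ 204 kN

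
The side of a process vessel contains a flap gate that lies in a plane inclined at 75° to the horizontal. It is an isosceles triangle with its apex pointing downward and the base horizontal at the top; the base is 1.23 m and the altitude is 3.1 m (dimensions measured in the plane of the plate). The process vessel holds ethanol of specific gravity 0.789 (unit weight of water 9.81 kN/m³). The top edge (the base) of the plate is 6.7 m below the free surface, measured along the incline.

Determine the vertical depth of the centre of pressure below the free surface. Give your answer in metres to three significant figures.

γ = 0.789 × 9.81 = 7.74009 kN/m³.
Let θ = 75° be the plate's angle to the horizontal; measure y along the incline from where the plane meets the free surface. Vertical depth h = y·sinθ with sinθ = 0.965926.
With the apex down, the centroid sits h/3 = 3.1/3 = 1.03333 m below the base (the top edge), so y_c = 6.7 + 1.03333 = 7.73333 m and h_c = 7.73333 × 0.965926 = 7.46982 m.
A = ½ × 1.23 × 3.1 = 1.9065 m².
Resultant F = γ·h_c·A = 7.74009 × 7.46982 × 1.9065 = 110.228 kN.
I_c = b·h³/36 = 1.23 × 3.1³/36 = 1.01786 m⁴.
Centre of pressure: y_p = y_c + I_c/(y_c·A) = 7.73333 + 1.01786/(7.73333 × 1.9065) = 7.73333 + 0.0690374 = 7.80237 m along the plane.
Vertically, h_p = y_p·sinθ = 7.80237 × 0.965926 = 7.53651 m.

h_p = 7.54 m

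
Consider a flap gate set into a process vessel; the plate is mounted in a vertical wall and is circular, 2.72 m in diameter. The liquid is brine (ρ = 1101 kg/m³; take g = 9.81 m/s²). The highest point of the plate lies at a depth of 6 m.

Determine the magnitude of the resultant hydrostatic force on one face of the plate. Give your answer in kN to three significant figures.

γ = ρg = 1101 × 9.81 / 1000 = 10.80081 kN/m³.
The centroid is at the centre, 1.36 m below the top of the plate, so the centroid depth is h_c = 6 + 1.36 = 7.36 m.
A = π(1.36)² = 5.81069 m².
Resultant F = γ·h_c·A = 10.80081 × 7.36 × 5.81069 = 461.915 kN.

F ≈ 462 kN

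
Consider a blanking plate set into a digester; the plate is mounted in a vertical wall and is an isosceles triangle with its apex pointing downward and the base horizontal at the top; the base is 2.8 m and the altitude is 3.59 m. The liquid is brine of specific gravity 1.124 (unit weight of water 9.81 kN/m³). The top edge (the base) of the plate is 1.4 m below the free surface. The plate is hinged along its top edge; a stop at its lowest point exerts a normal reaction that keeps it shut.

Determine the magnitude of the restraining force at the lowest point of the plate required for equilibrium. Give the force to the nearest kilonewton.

γ = 1.124 × 9.81 = 11.02644 kN/m³.
With the apex down, the centroid sits h/3 = 3.59/3 = 1.19667 m below the base (the top edge), so the centroid depth is h_c = 1.4 + 1.19667 = 2.59667 m.
A = ½ × 2.8 × 3.59 = 5.026 m².
Resultant F = γ·h_c·A = 11.02644 × 2.59667 × 5.026 = 143.905 kN.
I_c = b·h³/36 = 2.8 × 3.59³/36 = 3.59864 m⁴.
Centre of pressure: y_p = y_c + I_c/(y_c·A) = 2.59667 + 3.59864/(2.59667 × 5.026) = 2.59667 + 0.27574 = 2.87241 m along the plane.
The resultant acts 1.19667 + 0.27574 = 1.47241 m (along the plate) below the hinge at the top edge, so the moment about the hinge is M = F × 1.47241 = 143.905 × 1.47241 = 211.887 kN·m.
A normal force at the bottom, 3.59 m from the hinge, must supply this moment: P = 211.887/3.59 = 59.0214 kN.

P ≈ 59 kN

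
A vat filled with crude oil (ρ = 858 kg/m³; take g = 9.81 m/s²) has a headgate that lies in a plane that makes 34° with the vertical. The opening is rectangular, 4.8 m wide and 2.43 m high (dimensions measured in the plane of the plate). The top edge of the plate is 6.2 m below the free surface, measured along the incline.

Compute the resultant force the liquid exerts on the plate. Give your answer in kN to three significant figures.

γ = ρg = 858 × 9.81 / 1000 = 8.41698 kN/m³.
The plate makes 34° with the vertical, i.e. θ = 90° − 34° = 56° to the horizontal. Measuring y along the incline from the free-surface line, vertical depth h = y·sinθ with sinθ = 0.829038.
The centroid lies 2.43/2 = 1.215 m below the top edge, so y_c = 6.2 + 1.215 = 7.415 m and h_c = 7.415 × 0.829038 = 6.14732 m.
A = 4.8 × 2.43 = 11.664 m².
Resultant F = γ·h_c·A = 8.41698 × 6.14732 × 11.664 = 603.517 kN.

F ≈ 604 kN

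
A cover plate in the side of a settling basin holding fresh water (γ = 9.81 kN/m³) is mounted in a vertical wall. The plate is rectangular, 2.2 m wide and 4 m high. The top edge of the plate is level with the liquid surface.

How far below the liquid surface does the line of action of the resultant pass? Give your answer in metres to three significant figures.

h_p = 2.67 m

γ = 9.81 kN/m³.
The centroid lies 4/2 = 2 m below the top edge, so the centroid depth is h_c = 2 m.
A = 2.2 × 4 = 8.8 m².
Resultant F = γ·h_c·A = 9.81 × 2 × 8.8 = 172.656 kN.
I_c = b·h³/12 = 2.2 × 4³/12 = 11.7333 m⁴.
Centre of pressure: y_p = y_c + I_c/(y_c·A) = 2 + 11.7333/(2 × 8.8) = 2 + 0.666665 = 2.66667 m along the plane.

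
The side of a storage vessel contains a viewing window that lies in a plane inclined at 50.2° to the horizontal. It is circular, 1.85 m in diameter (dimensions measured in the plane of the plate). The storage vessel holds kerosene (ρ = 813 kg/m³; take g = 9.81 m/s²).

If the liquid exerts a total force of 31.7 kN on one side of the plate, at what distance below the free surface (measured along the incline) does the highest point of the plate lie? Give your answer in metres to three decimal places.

y_top ≈ 1.000 m

γ = ρg = 813 × 9.81 / 1000 = 7.97553 kN/m³.
A = π(0.925)² = 2.68803 m².
From F = γ·h_c·A, the centroid depth is h_c = 31.7/(7.97553 × 2.68803) = 1.47865 m.
Let θ = 50.2° be the plate's angle to the horizontal; measure y along the incline from where the plane meets the free surface. Vertical depth h = y·sinθ with sinθ = 0.768284.
Along the incline, y_c = h_c/sinθ = 1.47865/0.768284 = 1.92461 m.
The centroid is at the centre, 0.925 m below the top of the plate, so the highest point sits at y_top = 1.92461 − 0.925 = 0.99961 m along the incline.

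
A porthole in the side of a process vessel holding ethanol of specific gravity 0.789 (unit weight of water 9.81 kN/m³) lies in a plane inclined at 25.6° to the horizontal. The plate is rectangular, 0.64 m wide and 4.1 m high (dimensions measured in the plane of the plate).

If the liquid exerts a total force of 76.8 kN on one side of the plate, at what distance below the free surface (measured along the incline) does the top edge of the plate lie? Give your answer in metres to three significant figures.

y_top ≈ 6.70 m

γ = 0.789 × 9.81 = 7.74009 kN/m³.
A = 0.64 × 4.1 = 2.624 m².
From F = γ·h_c·A, the centroid depth is h_c = 76.8/(7.74009 × 2.624) = 3.78139 m.
Let θ = 25.6° be the plate's angle to the horizontal; measure y along the incline from where the plane meets the free surface. Vertical depth h = y·sinθ with sinθ = 0.432086.
Along the incline, y_c = h_c/sinθ = 3.78139/0.432086 = 8.75148 m.
The centroid lies 4.1/2 = 2.05 m below the top edge, so the top edge sits at y_top = 8.75148 − 2.05 = 6.70148 m along the incline.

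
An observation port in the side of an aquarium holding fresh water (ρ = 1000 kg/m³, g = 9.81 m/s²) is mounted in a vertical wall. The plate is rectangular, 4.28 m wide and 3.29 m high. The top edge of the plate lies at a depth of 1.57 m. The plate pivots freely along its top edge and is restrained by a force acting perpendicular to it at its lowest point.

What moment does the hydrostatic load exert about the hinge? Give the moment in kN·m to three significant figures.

γ = ρg = 1000 × 9.81 = 9810 N/m³ = 9.81 kN/m³.
The centroid lies 3.29/2 = 1.645 m below the top edge, so the centroid depth is h_c = 1.57 + 1.645 = 3.215 m.
A = 4.28 × 3.29 = 14.0812 m².
Resultant F = γ·h_c·A = 9.81 × 3.215 × 14.0812 = 444.109 kN.
I_c = b·h³/12 = 4.28 × 3.29³/12 = 12.7014 m⁴.
Centre of pressure: y_p = y_c + I_c/(y_c·A) = 3.215 + 12.7014/(3.215 × 14.0812) = 3.215 + 0.280563 = 3.49556 m along the plane.
The resultant acts 1.645 + 0.280563 = 1.92556 m (along the plate) below the hinge at the top edge, so the moment about the hinge is M = F × 1.92556 = 444.109 × 1.92556 = 855.159 kN·m.

M ≈ 855 kN·m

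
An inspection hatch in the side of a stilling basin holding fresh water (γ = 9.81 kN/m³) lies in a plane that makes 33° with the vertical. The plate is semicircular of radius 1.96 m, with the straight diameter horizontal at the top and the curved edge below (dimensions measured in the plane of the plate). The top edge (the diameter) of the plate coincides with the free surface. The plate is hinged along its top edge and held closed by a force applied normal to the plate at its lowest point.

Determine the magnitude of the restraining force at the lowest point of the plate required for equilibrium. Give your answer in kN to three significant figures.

γ = 9.81 kN/m³.
The plate makes 33° with the vertical, i.e. θ = 90° − 33° = 57° to the horizontal. Measuring y along the incline from the free-surface line, vertical depth h = y·sinθ with sinθ = 0.838671.
The centroid of a semicircle lies 4r/(3π) = 0.83185 m from the diameter, here below the top edge, so y_c = 0.83185 m and h_c = 0.83185 × 0.838671 = 0.697648 m.
A = πr²/2 = π × 1.96²/2 = 6.03437 m².
Resultant F = γ·h_c·A = 9.81 × 0.697648 × 6.03437 = 41.2988 kN.
I_c = (π/8 − 8/(9π))·r⁴ = 0.109757 × 1.96⁴ = 1.61978 m⁴.
Centre of pressure: y_p = y_c + I_c/(y_c·A) = 0.83185 + 1.61978/(0.83185 × 6.03437) = 0.83185 + 0.322685 = 1.15454 m along the plane.
The resultant acts 0.83185 + 0.322685 = 1.15454 m (along the plate) below the hinge at the top edge, so the moment about the hinge is M = F × 1.15454 = 41.2988 × 1.15454 = 47.6811 kN·m.
A normal force at the bottom, 1.96 m from the hinge, must supply this moment: P = 47.6811/1.96 = 24.3271 kN.

P ≈ 24.3 kN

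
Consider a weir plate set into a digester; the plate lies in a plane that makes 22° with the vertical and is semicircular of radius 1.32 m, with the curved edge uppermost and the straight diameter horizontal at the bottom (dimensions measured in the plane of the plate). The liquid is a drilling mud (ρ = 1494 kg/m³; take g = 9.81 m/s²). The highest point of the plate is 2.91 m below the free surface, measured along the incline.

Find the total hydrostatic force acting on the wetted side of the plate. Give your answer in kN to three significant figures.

F ≈ 136 kN

γ = ρg = 1494 × 9.81 / 1000 = 14.65614 kN/m³.
The plate makes 22° with the vertical, i.e. θ = 90° − 22° = 68° to the horizontal. Measuring y along the incline from the free-surface line, vertical depth h = y·sinθ with sinθ = 0.927184.
The centroid lies 4r/(3π) = 0.560225 m above the diameter, so r − 4r/(3π) = 1.32 − 0.560225 = 0.759775 m below the topmost point, so y_c = 2.91 + 0.759775 = 3.66978 m and h_c = 3.66978 × 0.927184 = 3.40256 m.
A = πr²/2 = π × 1.32²/2 = 2.73696 m².
Resultant F = γ·h_c·A = 14.65614 × 3.40256 × 2.73696 = 136.488 kN.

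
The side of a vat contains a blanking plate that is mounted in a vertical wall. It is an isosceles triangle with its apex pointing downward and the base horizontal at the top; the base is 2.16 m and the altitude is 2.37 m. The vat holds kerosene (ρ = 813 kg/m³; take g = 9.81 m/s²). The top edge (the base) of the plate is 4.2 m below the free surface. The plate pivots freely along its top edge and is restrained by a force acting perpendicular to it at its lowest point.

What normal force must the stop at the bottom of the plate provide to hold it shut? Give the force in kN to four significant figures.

P ≈ 36.64 kN

γ = ρg = 813 × 9.81 / 1000 = 7.97553 kN/m³.
With the apex down, the centroid sits h/3 = 2.37/3 = 0.79 m below the base (the top edge), so the centroid depth is h_c = 4.2 + 0.79 = 4.99 m.
A = ½ × 2.16 × 2.37 = 2.5596 m².
Resultant F = γ·h_c·A = 7.97553 × 4.99 × 2.5596 = 101.867 kN.
I_c = b·h³/36 = 2.16 × 2.37³/36 = 0.798723 m⁴.
Centre of pressure: y_p = y_c + I_c/(y_c·A) = 4.99 + 0.798723/(4.99 × 2.5596) = 4.99 + 0.0625351 = 5.05254 m along the plane.
The resultant acts 0.79 + 0.0625351 = 0.852535 m (along the plate) below the hinge at the top edge, so the moment about the hinge is M = F × 0.852535 = 101.867 × 0.852535 = 86.8452 kN·m.
A normal force at the bottom, 2.37 m from the hinge, must supply this moment: P = 86.8452/2.37 = 36.6435 kN.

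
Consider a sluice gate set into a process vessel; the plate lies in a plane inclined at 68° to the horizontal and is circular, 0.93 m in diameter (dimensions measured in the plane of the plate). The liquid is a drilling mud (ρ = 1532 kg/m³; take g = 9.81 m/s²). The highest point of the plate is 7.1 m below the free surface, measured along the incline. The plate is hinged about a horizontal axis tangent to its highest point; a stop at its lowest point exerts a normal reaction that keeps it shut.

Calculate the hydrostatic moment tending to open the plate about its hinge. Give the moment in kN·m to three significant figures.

γ = ρg = 1532 × 9.81 / 1000 = 15.02892 kN/m³.
Let θ = 68° be the plate's angle to the horizontal; measure y along the incline from where the plane meets the free surface. Vertical depth h = y·sinθ with sinθ = 0.927184.
The centroid is at the centre, 0.465 m below the top of the plate, so y_c = 7.1 + 0.465 = 7.565 m and h_c = 7.565 × 0.927184 = 7.01415 m.
A = π(0.465)² = 0.679291 m².
Resultant F = γ·h_c·A = 15.02892 × 7.01415 × 0.679291 = 71.6075 kN.
I_c = πr⁴/4 = π × 0.465⁴/4 = 0.0367199 m⁴.
Centre of pressure: y_p = y_c + I_c/(y_c·A) = 7.565 + 0.0367199/(7.565 × 0.679291) = 7.565 + 0.00714557 = 7.57215 m along the plane.
The resultant acts 0.465 + 0.00714557 = 0.472146 m (along the plate) below the hinge at the top edge, so the moment about the hinge is M = F × 0.472146 = 71.6075 × 0.472146 = 33.8092 kN·m.

M ≈ 33.8 kN·m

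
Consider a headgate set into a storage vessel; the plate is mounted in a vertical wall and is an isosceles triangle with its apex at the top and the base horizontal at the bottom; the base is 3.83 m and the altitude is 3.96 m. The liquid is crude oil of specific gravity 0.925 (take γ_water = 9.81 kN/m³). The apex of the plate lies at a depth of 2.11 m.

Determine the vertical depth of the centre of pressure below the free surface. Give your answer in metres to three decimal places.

γ = 0.925 × 9.81 = 9.07425 kN/m³.
With the apex up, the centroid sits 2h/3 = 2 × 3.96/3 = 2.64 m below the apex, so the centroid depth is h_c = 2.11 + 2.64 = 4.75 m.
A = ½ × 3.83 × 3.96 = 7.5834 m².
Resultant F = γ·h_c·A = 9.07425 × 4.75 × 7.5834 = 326.865 kN.
I_c = b·h³/36 = 3.83 × 3.96³/36 = 6.60666 m⁴.
Centre of pressure: y_p = y_c + I_c/(y_c·A) = 4.75 + 6.60666/(4.75 × 7.5834) = 4.75 + 0.183411 = 4.93341 m along the plane.

h_p = 4.933 m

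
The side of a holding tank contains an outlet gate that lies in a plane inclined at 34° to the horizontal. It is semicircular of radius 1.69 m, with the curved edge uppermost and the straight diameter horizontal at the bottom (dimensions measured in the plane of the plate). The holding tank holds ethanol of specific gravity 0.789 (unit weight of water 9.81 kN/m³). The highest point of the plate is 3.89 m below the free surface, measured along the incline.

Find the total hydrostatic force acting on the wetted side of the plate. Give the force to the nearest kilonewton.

F ≈ 94 kN

γ = 0.789 × 9.81 = 7.74009 kN/m³.
Let θ = 34° be the plate's angle to the horizontal; measure y along the incline from where the plane meets the free surface. Vertical depth h = y·sinθ with sinθ = 0.559193.
The centroid lies 4r/(3π) = 0.717258 m above the diameter, so r − 4r/(3π) = 1.69 − 0.717258 = 0.972742 m below the topmost point, so y_c = 3.89 + 0.972742 = 4.86274 m and h_c = 4.86274 × 0.559193 = 2.71921 m.
A = πr²/2 = π × 1.69²/2 = 4.48635 m².
Resultant F = γ·h_c·A = 7.74009 × 2.71921 × 4.48635 = 94.4239 kN.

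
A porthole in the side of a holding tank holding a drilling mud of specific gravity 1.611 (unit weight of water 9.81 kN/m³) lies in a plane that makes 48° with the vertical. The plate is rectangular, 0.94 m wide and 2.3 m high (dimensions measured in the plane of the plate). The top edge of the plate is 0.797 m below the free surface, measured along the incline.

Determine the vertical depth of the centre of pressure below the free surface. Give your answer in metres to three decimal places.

h_p = 1.454 m

γ = 1.611 × 9.81 = 15.80391 kN/m³.
The plate makes 48° with the vertical, i.e. θ = 90° − 48° = 42° to the horizontal. Measuring y along the incline from the free-surface line, vertical depth h = y·sinθ with sinθ = 0.669131.
The centroid lies 2.3/2 = 1.15 m below the top edge, so y_c = 0.797 + 1.15 = 1.947 m and h_c = 1.947 × 0.669131 = 1.3028 m.
A = 0.94 × 2.3 = 2.162 m².
Resultant F = γ·h_c·A = 15.80391 × 1.3028 × 2.162 = 44.5141 kN.
I_c = b·h³/12 = 0.94 × 2.3³/12 = 0.953082 m⁴.
Centre of pressure: y_p = y_c + I_c/(y_c·A) = 1.947 + 0.953082/(1.947 × 2.162) = 1.947 + 0.226417 = 2.17342 m along the plane.
Vertically, h_p = y_p·sinθ = 2.17342 × 0.669131 = 1.4543 m.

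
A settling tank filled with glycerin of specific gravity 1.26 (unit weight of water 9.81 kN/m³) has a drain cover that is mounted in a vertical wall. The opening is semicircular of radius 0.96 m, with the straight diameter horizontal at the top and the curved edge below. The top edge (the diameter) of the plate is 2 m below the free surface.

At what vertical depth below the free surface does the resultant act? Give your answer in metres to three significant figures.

h_p = 2.43 m

γ = 1.26 × 9.81 = 12.3606 kN/m³.
The centroid of a semicircle lies 4r/(3π) = 0.407437 m from the diameter, here below the top edge, so the centroid depth is h_c = 2 + 0.407437 = 2.40744 m.
A = πr²/2 = π × 0.96²/2 = 1.44765 m².
Resultant F = γ·h_c·A = 12.3606 × 2.40744 × 1.44765 = 43.0783 kN.
I_c = (π/8 − 8/(9π))·r⁴ = 0.109757 × 0.96⁴ = 0.0932217 m⁴.
Centre of pressure: y_p = y_c + I_c/(y_c·A) = 2.40744 + 0.0932217/(2.40744 × 1.44765) = 2.40744 + 0.0267484 = 2.43419 m along the plane.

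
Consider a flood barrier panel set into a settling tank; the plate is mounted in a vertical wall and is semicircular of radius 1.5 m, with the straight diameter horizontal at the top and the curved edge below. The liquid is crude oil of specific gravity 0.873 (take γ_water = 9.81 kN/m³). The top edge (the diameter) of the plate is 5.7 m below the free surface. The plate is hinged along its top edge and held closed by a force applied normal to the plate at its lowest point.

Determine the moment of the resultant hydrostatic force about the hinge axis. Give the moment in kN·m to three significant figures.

γ = 0.873 × 9.81 = 8.56413 kN/m³.
The centroid of a semicircle lies 4r/(3π) = 0.63662 m from the diameter, here below the top edge, so the centroid depth is h_c = 5.7 + 0.63662 = 6.33662 m.
A = πr²/2 = π × 1.5²/2 = 3.53429 m².
Resultant F = γ·h_c·A = 8.56413 × 6.33662 × 3.53429 = 191.798 kN.
I_c = (π/8 − 8/(9π))·r⁴ = 0.109757 × 1.5⁴ = 0.555645 m⁴.
Centre of pressure: y_p = y_c + I_c/(y_c·A) = 6.33662 + 0.555645/(6.33662 × 3.53429) = 6.33662 + 0.0248106 = 6.36143 m along the plane.
The resultant acts 0.63662 + 0.0248106 = 0.661431 m (along the plate) below the hinge at the top edge, so the moment about the hinge is M = F × 0.661431 = 191.798 × 0.661431 = 126.861 kN·m.

M ≈ 127 kN·m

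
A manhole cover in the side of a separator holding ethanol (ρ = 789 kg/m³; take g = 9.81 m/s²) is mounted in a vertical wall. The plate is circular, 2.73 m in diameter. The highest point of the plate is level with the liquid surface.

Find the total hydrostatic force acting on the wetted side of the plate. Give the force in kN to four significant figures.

F ≈ 61.84 kN

γ = ρg = 789 × 9.81 / 1000 = 7.74009 kN/m³.
The centroid is at the centre, 1.365 m below the top of the plate, so the centroid depth is h_c = 1.365 m.
A = π(1.365)² = 5.85349 m².
Resultant F = γ·h_c·A = 7.74009 × 1.365 × 5.85349 = 61.8434 kN.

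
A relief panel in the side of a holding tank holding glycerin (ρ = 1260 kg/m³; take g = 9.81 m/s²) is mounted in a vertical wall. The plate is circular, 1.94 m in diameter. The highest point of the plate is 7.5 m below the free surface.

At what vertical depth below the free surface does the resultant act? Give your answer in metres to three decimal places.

h_p = 8.498 m

γ = ρg = 1260 × 9.81 / 1000 = 12.3606 kN/m³.
The centroid is at the centre, 0.97 m below the top of the plate, so the centroid depth is h_c = 7.5 + 0.97 = 8.47 m.
A = π(0.97)² = 2.95592 m².
Resultant F = γ·h_c·A = 12.3606 × 8.47 × 2.95592 = 309.468 kN.
I_c = πr⁴/4 = π × 0.97⁴/4 = 0.695307 m⁴.
Centre of pressure: y_p = y_c + I_c/(y_c·A) = 8.47 + 0.695307/(8.47 × 2.95592) = 8.47 + 0.0277716 = 8.49777 m along the plane.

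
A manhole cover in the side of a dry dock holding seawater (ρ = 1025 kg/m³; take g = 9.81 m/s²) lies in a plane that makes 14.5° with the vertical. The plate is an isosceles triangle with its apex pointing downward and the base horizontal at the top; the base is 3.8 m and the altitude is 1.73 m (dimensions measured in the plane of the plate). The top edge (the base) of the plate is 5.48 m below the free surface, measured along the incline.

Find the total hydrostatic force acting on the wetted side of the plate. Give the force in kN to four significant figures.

γ = ρg = 1025 × 9.81 / 1000 = 10.05525 kN/m³.
The plate makes 14.5° with the vertical, i.e. θ = 90° − 14.5° = 75.5° to the horizontal. Measuring y along the incline from the free-surface line, vertical depth h = y·sinθ with sinθ = 0.968148.
With the apex down, the centroid sits h/3 = 1.73/3 = 0.576667 m below the base (the top edge), so y_c = 5.48 + 0.576667 = 6.05667 m and h_c = 6.05667 × 0.968148 = 5.86375 m.
A = ½ × 3.8 × 1.73 = 3.287 m².
Resultant F = γ·h_c·A = 10.05525 × 5.86375 × 3.287 = 193.806 kN.

F ≈ 193.8 kN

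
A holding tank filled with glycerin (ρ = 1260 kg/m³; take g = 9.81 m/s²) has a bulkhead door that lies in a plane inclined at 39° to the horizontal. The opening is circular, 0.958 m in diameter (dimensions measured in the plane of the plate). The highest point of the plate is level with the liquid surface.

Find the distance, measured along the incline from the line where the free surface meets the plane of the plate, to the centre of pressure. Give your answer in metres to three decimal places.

γ = ρg = 1260 × 9.81 / 1000 = 12.3606 kN/m³.
Let θ = 39° be the plate's angle to the horizontal; measure y along the incline from where the plane meets the free surface. Vertical depth h = y·sinθ with sinθ = 0.629320.
The centroid is at the centre, 0.479 m below the top of the plate, so y_c = 0.479 m and h_c = 0.479 × 0.629320 = 0.301444 m.
A = π(0.479)² = 0.72081 m².
Resultant F = γ·h_c·A = 12.3606 × 0.301444 × 0.72081 = 2.68576 kN.
I_c = πr⁴/4 = π × 0.479⁴/4 = 0.0413459 m⁴.
Centre of pressure: y_p = y_c + I_c/(y_c·A) = 0.479 + 0.0413459/(0.479 × 0.72081) = 0.479 + 0.11975 = 0.59875 m along the plane.

y_p = 0.599 m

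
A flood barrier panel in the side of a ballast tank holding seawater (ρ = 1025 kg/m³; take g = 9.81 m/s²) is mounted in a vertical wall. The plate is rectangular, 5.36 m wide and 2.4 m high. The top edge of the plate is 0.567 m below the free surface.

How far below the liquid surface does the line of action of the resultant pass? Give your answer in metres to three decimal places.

h_p = 2.039 m

γ = ρg = 1025 × 9.81 / 1000 = 10.05525 kN/m³.
The centroid lies 2.4/2 = 1.2 m below the top edge, so the centroid depth is h_c = 0.567 + 1.2 = 1.767 m.
A = 5.36 × 2.4 = 12.864 m².
Resultant F = γ·h_c·A = 10.05525 × 1.767 × 12.864 = 228.563 kN.
I_c = b·h³/12 = 5.36 × 2.4³/12 = 6.17472 m⁴.
Centre of pressure: y_p = y_c + I_c/(y_c·A) = 1.767 + 6.17472/(1.767 × 12.864) = 1.767 + 0.271647 = 2.03865 m along the plane.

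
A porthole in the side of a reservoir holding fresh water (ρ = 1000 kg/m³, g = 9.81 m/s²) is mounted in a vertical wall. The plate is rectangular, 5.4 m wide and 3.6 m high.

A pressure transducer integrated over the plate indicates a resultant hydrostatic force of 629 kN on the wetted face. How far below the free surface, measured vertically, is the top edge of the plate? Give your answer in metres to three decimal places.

γ = ρg = 1000 × 9.81 = 9810 N/m³ = 9.81 kN/m³.
A = 5.4 × 3.6 = 19.44 m².
From F = γ·h_c·A, the centroid depth is h_c = 629/(9.81 × 19.44) = 3.29826 m.
The centroid lies 3.6/2 = 1.8 m below the top edge, so the top edge sits at h_top = 3.29826 − 1.8 = 1.49826 m below the surface.

d_top ≈ 1.498 m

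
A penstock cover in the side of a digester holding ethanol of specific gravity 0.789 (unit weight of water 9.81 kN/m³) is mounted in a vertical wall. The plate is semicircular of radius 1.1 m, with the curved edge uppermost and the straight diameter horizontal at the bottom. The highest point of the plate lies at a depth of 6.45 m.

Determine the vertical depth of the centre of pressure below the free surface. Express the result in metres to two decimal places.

γ = 0.789 × 9.81 = 7.74009 kN/m³.
The centroid lies 4r/(3π) = 0.466854 m above the diameter, so r − 4r/(3π) = 1.1 − 0.466854 = 0.633146 m below the topmost point, so the centroid depth is h_c = 6.45 + 0.633146 = 7.08315 m.
A = πr²/2 = π × 1.1²/2 = 1.90066 m².
Resultant F = γ·h_c·A = 7.74009 × 7.08315 × 1.90066 = 104.202 kN.
I_c = (π/8 − 8/(9π))·r⁴ = 0.109757 × 1.1⁴ = 0.160695 m⁴.
Centre of pressure: y_p = y_c + I_c/(y_c·A) = 7.08315 + 0.160695/(7.08315 × 1.90066) = 7.08315 + 0.0119363 = 7.09509 m along the plane.

h_p = 7.10 m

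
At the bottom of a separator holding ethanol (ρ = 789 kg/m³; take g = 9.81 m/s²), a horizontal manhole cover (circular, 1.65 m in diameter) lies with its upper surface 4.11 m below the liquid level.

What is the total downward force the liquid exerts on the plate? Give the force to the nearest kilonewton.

F ≈ 68 kN

γ = ρg = 789 × 9.81 / 1000 = 7.74009 kN/m³.
The plate is horizontal, so pressure is uniform at p = γ·h = 7.74009 × 4.11 = 31.8118 kN/m².
A = π(0.825)² = 2.13825 m².
F = p·A = 31.8118 × 2.13825 = 68.0216 kN.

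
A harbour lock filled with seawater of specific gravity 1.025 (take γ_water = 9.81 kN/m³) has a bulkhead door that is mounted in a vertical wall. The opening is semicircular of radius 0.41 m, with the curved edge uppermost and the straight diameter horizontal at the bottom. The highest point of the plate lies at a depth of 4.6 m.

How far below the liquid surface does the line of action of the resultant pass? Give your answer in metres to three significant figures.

h_p = 4.84 m

γ = 1.025 × 9.81 = 10.05525 kN/m³.
The centroid lies 4r/(3π) = 0.174009 m above the diameter, so r − 4r/(3π) = 0.41 − 0.174009 = 0.235991 m below the topmost point, so the centroid depth is h_c = 4.6 + 0.235991 = 4.83599 m.
A = πr²/2 = π × 0.41²/2 = 0.264051 m².
Resultant F = γ·h_c·A = 10.05525 × 4.83599 × 0.264051 = 12.84 kN.
I_c = (π/8 − 8/(9π))·r⁴ = 0.109757 × 0.41⁴ = 0.00310147 m⁴.
Centre of pressure: y_p = y_c + I_c/(y_c·A) = 4.83599 + 0.00310147/(4.83599 × 0.264051) = 4.83599 + 0.00242881 = 4.83842 m along the plane.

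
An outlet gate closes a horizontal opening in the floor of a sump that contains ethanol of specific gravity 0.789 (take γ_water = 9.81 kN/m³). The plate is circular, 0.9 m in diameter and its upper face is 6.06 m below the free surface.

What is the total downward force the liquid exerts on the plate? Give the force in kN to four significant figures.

F ≈ 29.84 kN

γ = 0.789 × 9.81 = 7.74009 kN/m³.
The plate is horizontal, so pressure is uniform at p = γ·h = 7.74009 × 6.06 = 46.9049 kN/m².
A = π(0.45)² = 0.636173 m².
F = p·A = 46.9049 × 0.636173 = 29.8396 kN.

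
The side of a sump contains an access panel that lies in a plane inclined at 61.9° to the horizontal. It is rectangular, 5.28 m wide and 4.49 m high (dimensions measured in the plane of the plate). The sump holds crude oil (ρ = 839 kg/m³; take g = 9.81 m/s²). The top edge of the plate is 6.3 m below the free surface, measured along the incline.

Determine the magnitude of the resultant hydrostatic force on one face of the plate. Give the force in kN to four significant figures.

γ = ρg = 839 × 9.81 / 1000 = 8.23059 kN/m³.
Let θ = 61.9° be the plate's angle to the horizontal; measure y along the incline from where the plane meets the free surface. Vertical depth h = y·sinθ with sinθ = 0.882127.
The centroid lies 4.49/2 = 2.245 m below the top edge, so y_c = 6.3 + 2.245 = 8.545 m and h_c = 8.545 × 0.882127 = 7.53778 m.
A = 5.28 × 4.49 = 23.7072 m².
Resultant F = γ·h_c·A = 8.23059 × 7.53778 × 23.7072 = 1470.8 kN.

F ≈ 1471 kN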